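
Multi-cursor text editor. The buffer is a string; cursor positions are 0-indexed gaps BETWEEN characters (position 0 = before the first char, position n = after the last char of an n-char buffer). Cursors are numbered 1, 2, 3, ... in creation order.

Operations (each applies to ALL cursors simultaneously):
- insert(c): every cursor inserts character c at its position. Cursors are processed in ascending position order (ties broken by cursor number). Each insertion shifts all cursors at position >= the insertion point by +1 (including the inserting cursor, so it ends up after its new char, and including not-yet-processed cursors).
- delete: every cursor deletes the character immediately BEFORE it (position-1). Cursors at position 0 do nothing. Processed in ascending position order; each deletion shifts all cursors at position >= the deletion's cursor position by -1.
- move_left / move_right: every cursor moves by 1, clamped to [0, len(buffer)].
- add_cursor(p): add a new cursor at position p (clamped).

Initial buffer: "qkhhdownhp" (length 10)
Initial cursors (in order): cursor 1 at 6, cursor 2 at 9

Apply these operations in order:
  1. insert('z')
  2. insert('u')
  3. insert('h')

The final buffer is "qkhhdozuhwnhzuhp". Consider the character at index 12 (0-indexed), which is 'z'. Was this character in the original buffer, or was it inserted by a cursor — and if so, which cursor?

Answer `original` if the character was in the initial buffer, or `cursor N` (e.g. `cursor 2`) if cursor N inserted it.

Answer: cursor 2

Derivation:
After op 1 (insert('z')): buffer="qkhhdozwnhzp" (len 12), cursors c1@7 c2@11, authorship ......1...2.
After op 2 (insert('u')): buffer="qkhhdozuwnhzup" (len 14), cursors c1@8 c2@13, authorship ......11...22.
After op 3 (insert('h')): buffer="qkhhdozuhwnhzuhp" (len 16), cursors c1@9 c2@15, authorship ......111...222.
Authorship (.=original, N=cursor N): . . . . . . 1 1 1 . . . 2 2 2 .
Index 12: author = 2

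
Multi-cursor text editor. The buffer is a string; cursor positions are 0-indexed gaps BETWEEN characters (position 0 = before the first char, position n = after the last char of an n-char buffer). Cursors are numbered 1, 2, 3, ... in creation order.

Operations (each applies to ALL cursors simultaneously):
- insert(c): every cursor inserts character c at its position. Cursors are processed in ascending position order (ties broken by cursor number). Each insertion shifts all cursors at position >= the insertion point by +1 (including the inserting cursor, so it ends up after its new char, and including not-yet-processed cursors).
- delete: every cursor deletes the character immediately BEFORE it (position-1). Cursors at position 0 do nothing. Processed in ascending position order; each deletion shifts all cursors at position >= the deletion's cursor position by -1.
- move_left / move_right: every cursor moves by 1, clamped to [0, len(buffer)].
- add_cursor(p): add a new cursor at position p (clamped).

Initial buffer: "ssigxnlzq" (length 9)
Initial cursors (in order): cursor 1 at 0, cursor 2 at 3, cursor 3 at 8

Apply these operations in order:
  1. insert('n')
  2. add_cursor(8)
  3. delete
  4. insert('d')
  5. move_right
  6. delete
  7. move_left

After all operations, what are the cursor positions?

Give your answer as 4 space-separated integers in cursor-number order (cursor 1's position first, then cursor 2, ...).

After op 1 (insert('n')): buffer="nssingxnlznq" (len 12), cursors c1@1 c2@5 c3@11, authorship 1...2.....3.
After op 2 (add_cursor(8)): buffer="nssingxnlznq" (len 12), cursors c1@1 c2@5 c4@8 c3@11, authorship 1...2.....3.
After op 3 (delete): buffer="ssigxlzq" (len 8), cursors c1@0 c2@3 c4@5 c3@7, authorship ........
After op 4 (insert('d')): buffer="dssidgxdlzdq" (len 12), cursors c1@1 c2@5 c4@8 c3@11, authorship 1...2..4..3.
After op 5 (move_right): buffer="dssidgxdlzdq" (len 12), cursors c1@2 c2@6 c4@9 c3@12, authorship 1...2..4..3.
After op 6 (delete): buffer="dsidxdzd" (len 8), cursors c1@1 c2@4 c4@6 c3@8, authorship 1..2.4.3
After op 7 (move_left): buffer="dsidxdzd" (len 8), cursors c1@0 c2@3 c4@5 c3@7, authorship 1..2.4.3

Answer: 0 3 7 5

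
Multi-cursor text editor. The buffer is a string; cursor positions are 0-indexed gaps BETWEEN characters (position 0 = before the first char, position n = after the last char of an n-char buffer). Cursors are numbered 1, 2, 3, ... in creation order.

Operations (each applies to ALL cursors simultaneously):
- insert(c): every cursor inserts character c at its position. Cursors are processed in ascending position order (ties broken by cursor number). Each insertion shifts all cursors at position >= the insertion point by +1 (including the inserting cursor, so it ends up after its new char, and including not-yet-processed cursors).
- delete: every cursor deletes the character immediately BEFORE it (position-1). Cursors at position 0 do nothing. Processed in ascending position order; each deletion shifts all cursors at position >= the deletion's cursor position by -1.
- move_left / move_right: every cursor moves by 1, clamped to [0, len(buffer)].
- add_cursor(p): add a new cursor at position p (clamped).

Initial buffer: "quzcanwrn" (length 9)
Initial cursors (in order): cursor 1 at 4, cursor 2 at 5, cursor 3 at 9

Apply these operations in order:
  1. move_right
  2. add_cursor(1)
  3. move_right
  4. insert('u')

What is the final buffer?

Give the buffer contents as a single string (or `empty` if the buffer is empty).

Answer: quuzcanuwurnu

Derivation:
After op 1 (move_right): buffer="quzcanwrn" (len 9), cursors c1@5 c2@6 c3@9, authorship .........
After op 2 (add_cursor(1)): buffer="quzcanwrn" (len 9), cursors c4@1 c1@5 c2@6 c3@9, authorship .........
After op 3 (move_right): buffer="quzcanwrn" (len 9), cursors c4@2 c1@6 c2@7 c3@9, authorship .........
After op 4 (insert('u')): buffer="quuzcanuwurnu" (len 13), cursors c4@3 c1@8 c2@10 c3@13, authorship ..4....1.2..3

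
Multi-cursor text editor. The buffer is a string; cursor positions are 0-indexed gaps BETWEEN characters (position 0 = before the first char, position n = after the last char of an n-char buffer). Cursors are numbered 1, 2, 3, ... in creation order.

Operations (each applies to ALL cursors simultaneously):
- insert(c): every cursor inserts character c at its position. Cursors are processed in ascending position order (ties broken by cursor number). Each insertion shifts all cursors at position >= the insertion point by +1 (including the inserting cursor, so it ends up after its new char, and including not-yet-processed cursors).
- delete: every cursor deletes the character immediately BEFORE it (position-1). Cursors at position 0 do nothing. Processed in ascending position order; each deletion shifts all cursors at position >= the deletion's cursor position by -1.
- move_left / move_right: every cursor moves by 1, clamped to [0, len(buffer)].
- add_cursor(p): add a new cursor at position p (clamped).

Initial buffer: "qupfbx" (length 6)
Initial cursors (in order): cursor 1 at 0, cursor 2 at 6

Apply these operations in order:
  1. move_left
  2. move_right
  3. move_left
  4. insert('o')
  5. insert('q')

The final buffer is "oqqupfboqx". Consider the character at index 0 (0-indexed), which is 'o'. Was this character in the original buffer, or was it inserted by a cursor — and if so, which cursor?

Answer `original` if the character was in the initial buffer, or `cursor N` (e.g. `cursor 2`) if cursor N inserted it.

Answer: cursor 1

Derivation:
After op 1 (move_left): buffer="qupfbx" (len 6), cursors c1@0 c2@5, authorship ......
After op 2 (move_right): buffer="qupfbx" (len 6), cursors c1@1 c2@6, authorship ......
After op 3 (move_left): buffer="qupfbx" (len 6), cursors c1@0 c2@5, authorship ......
After op 4 (insert('o')): buffer="oqupfbox" (len 8), cursors c1@1 c2@7, authorship 1.....2.
After op 5 (insert('q')): buffer="oqqupfboqx" (len 10), cursors c1@2 c2@9, authorship 11.....22.
Authorship (.=original, N=cursor N): 1 1 . . . . . 2 2 .
Index 0: author = 1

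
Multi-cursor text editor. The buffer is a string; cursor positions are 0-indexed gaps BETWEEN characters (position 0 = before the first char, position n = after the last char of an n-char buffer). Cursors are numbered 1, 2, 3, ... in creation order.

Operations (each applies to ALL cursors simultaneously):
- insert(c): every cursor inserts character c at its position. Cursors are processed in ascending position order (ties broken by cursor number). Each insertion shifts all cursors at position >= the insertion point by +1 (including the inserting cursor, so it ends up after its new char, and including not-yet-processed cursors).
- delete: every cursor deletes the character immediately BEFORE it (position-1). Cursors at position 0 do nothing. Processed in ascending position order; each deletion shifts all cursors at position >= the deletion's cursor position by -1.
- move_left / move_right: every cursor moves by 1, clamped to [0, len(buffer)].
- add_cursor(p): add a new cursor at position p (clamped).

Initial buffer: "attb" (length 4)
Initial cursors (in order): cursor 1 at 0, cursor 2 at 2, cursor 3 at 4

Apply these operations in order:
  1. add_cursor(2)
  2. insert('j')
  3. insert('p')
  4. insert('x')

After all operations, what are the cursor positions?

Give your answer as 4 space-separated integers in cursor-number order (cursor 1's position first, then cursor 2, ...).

After op 1 (add_cursor(2)): buffer="attb" (len 4), cursors c1@0 c2@2 c4@2 c3@4, authorship ....
After op 2 (insert('j')): buffer="jatjjtbj" (len 8), cursors c1@1 c2@5 c4@5 c3@8, authorship 1..24..3
After op 3 (insert('p')): buffer="jpatjjpptbjp" (len 12), cursors c1@2 c2@8 c4@8 c3@12, authorship 11..2424..33
After op 4 (insert('x')): buffer="jpxatjjppxxtbjpx" (len 16), cursors c1@3 c2@11 c4@11 c3@16, authorship 111..242424..333

Answer: 3 11 16 11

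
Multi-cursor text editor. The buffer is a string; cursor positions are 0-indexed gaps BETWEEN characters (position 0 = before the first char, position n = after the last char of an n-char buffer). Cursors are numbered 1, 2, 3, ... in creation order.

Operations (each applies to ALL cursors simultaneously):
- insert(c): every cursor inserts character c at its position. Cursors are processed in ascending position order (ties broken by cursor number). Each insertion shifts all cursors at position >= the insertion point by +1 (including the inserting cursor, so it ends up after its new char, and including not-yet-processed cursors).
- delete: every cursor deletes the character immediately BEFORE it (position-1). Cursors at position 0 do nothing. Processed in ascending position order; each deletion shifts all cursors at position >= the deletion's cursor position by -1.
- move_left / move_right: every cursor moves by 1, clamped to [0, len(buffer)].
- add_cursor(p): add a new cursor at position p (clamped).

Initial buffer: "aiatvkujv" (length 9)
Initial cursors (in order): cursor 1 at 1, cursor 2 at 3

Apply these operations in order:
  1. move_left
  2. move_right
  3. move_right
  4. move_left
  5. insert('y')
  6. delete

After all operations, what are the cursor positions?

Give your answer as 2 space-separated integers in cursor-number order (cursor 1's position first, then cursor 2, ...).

After op 1 (move_left): buffer="aiatvkujv" (len 9), cursors c1@0 c2@2, authorship .........
After op 2 (move_right): buffer="aiatvkujv" (len 9), cursors c1@1 c2@3, authorship .........
After op 3 (move_right): buffer="aiatvkujv" (len 9), cursors c1@2 c2@4, authorship .........
After op 4 (move_left): buffer="aiatvkujv" (len 9), cursors c1@1 c2@3, authorship .........
After op 5 (insert('y')): buffer="ayiaytvkujv" (len 11), cursors c1@2 c2@5, authorship .1..2......
After op 6 (delete): buffer="aiatvkujv" (len 9), cursors c1@1 c2@3, authorship .........

Answer: 1 3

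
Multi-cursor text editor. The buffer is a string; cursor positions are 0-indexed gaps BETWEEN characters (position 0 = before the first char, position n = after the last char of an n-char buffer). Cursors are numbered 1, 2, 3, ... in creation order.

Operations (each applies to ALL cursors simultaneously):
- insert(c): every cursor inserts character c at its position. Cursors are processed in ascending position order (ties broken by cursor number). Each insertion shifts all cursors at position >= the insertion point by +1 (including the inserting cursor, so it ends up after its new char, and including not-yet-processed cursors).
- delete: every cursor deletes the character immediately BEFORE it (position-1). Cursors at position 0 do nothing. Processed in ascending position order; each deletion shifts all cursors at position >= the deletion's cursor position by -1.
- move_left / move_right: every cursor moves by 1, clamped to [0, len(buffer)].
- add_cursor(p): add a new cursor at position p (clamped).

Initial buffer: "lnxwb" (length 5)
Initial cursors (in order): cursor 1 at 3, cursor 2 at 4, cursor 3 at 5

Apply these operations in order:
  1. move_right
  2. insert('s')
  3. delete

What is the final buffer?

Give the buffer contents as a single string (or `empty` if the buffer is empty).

After op 1 (move_right): buffer="lnxwb" (len 5), cursors c1@4 c2@5 c3@5, authorship .....
After op 2 (insert('s')): buffer="lnxwsbss" (len 8), cursors c1@5 c2@8 c3@8, authorship ....1.23
After op 3 (delete): buffer="lnxwb" (len 5), cursors c1@4 c2@5 c3@5, authorship .....

Answer: lnxwb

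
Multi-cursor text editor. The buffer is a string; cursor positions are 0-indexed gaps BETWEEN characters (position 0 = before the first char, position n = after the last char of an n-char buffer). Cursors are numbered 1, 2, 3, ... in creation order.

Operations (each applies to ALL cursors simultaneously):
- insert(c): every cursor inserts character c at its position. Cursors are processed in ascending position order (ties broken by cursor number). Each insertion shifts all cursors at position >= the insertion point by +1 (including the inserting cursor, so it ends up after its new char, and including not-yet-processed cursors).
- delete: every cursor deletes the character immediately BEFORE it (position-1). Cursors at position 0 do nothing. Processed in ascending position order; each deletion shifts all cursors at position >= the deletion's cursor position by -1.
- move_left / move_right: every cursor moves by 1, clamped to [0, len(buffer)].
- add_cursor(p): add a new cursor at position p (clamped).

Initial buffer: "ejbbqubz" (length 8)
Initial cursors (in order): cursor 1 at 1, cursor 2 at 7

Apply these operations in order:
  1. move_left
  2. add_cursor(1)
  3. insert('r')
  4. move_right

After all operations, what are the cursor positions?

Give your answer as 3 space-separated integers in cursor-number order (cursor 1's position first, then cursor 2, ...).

After op 1 (move_left): buffer="ejbbqubz" (len 8), cursors c1@0 c2@6, authorship ........
After op 2 (add_cursor(1)): buffer="ejbbqubz" (len 8), cursors c1@0 c3@1 c2@6, authorship ........
After op 3 (insert('r')): buffer="rerjbbqurbz" (len 11), cursors c1@1 c3@3 c2@9, authorship 1.3.....2..
After op 4 (move_right): buffer="rerjbbqurbz" (len 11), cursors c1@2 c3@4 c2@10, authorship 1.3.....2..

Answer: 2 10 4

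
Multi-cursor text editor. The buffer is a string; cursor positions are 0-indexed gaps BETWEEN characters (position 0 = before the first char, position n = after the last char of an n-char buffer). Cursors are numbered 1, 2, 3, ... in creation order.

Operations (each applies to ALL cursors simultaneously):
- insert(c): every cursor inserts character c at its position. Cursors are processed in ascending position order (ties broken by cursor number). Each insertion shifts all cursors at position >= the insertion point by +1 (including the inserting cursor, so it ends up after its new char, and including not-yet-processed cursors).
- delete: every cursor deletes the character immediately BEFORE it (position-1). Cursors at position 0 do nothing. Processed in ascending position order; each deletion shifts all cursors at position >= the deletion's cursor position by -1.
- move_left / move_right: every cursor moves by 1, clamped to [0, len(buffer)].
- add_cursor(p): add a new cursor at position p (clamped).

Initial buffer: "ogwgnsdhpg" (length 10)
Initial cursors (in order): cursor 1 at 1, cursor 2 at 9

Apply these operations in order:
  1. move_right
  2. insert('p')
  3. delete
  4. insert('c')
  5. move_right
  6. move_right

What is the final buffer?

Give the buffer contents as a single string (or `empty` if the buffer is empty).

After op 1 (move_right): buffer="ogwgnsdhpg" (len 10), cursors c1@2 c2@10, authorship ..........
After op 2 (insert('p')): buffer="ogpwgnsdhpgp" (len 12), cursors c1@3 c2@12, authorship ..1........2
After op 3 (delete): buffer="ogwgnsdhpg" (len 10), cursors c1@2 c2@10, authorship ..........
After op 4 (insert('c')): buffer="ogcwgnsdhpgc" (len 12), cursors c1@3 c2@12, authorship ..1........2
After op 5 (move_right): buffer="ogcwgnsdhpgc" (len 12), cursors c1@4 c2@12, authorship ..1........2
After op 6 (move_right): buffer="ogcwgnsdhpgc" (len 12), cursors c1@5 c2@12, authorship ..1........2

Answer: ogcwgnsdhpgc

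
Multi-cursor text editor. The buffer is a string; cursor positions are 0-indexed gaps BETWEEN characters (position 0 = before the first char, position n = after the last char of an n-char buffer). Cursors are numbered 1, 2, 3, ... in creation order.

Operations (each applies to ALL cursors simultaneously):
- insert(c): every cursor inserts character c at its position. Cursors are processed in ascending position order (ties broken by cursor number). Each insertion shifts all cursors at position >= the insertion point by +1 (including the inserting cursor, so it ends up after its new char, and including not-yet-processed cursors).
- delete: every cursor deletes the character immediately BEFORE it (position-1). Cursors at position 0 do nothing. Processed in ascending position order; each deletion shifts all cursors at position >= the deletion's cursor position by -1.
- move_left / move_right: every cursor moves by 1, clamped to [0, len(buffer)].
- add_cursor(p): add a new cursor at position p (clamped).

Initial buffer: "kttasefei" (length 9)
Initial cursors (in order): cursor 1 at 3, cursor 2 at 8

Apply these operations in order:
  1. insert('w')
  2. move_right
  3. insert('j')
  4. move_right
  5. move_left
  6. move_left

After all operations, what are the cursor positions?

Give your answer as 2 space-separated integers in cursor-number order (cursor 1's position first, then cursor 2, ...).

Answer: 5 11

Derivation:
After op 1 (insert('w')): buffer="kttwasefewi" (len 11), cursors c1@4 c2@10, authorship ...1.....2.
After op 2 (move_right): buffer="kttwasefewi" (len 11), cursors c1@5 c2@11, authorship ...1.....2.
After op 3 (insert('j')): buffer="kttwajsefewij" (len 13), cursors c1@6 c2@13, authorship ...1.1....2.2
After op 4 (move_right): buffer="kttwajsefewij" (len 13), cursors c1@7 c2@13, authorship ...1.1....2.2
After op 5 (move_left): buffer="kttwajsefewij" (len 13), cursors c1@6 c2@12, authorship ...1.1....2.2
After op 6 (move_left): buffer="kttwajsefewij" (len 13), cursors c1@5 c2@11, authorship ...1.1....2.2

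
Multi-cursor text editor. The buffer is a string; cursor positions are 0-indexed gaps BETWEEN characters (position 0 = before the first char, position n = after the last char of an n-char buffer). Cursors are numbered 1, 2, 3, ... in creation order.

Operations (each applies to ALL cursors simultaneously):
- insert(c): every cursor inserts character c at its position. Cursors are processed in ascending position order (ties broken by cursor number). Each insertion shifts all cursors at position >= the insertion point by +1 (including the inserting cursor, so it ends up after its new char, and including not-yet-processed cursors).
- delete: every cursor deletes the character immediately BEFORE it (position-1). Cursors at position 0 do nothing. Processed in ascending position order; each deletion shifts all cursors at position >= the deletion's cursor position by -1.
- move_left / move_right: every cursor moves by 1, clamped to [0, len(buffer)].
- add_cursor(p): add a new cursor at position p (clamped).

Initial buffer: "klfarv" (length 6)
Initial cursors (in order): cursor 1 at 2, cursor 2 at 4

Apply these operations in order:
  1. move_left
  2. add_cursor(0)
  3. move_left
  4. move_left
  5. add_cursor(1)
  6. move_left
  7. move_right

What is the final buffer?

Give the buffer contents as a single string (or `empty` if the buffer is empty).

Answer: klfarv

Derivation:
After op 1 (move_left): buffer="klfarv" (len 6), cursors c1@1 c2@3, authorship ......
After op 2 (add_cursor(0)): buffer="klfarv" (len 6), cursors c3@0 c1@1 c2@3, authorship ......
After op 3 (move_left): buffer="klfarv" (len 6), cursors c1@0 c3@0 c2@2, authorship ......
After op 4 (move_left): buffer="klfarv" (len 6), cursors c1@0 c3@0 c2@1, authorship ......
After op 5 (add_cursor(1)): buffer="klfarv" (len 6), cursors c1@0 c3@0 c2@1 c4@1, authorship ......
After op 6 (move_left): buffer="klfarv" (len 6), cursors c1@0 c2@0 c3@0 c4@0, authorship ......
After op 7 (move_right): buffer="klfarv" (len 6), cursors c1@1 c2@1 c3@1 c4@1, authorship ......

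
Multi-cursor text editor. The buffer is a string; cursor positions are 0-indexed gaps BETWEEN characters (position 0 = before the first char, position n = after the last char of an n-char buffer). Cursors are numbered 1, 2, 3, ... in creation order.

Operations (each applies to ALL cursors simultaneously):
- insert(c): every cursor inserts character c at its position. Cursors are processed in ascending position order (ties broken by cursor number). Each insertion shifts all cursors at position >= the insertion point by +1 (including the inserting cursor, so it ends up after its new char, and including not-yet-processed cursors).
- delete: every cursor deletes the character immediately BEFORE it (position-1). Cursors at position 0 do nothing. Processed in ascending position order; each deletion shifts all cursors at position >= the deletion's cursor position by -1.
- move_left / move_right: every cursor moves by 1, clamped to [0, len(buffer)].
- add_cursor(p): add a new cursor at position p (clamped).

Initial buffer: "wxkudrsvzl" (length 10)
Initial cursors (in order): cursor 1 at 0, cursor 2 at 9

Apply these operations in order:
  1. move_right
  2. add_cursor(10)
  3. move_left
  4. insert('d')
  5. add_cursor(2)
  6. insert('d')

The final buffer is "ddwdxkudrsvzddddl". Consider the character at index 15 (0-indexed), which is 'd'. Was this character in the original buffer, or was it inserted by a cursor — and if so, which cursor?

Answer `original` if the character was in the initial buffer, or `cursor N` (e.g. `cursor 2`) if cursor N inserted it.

After op 1 (move_right): buffer="wxkudrsvzl" (len 10), cursors c1@1 c2@10, authorship ..........
After op 2 (add_cursor(10)): buffer="wxkudrsvzl" (len 10), cursors c1@1 c2@10 c3@10, authorship ..........
After op 3 (move_left): buffer="wxkudrsvzl" (len 10), cursors c1@0 c2@9 c3@9, authorship ..........
After op 4 (insert('d')): buffer="dwxkudrsvzddl" (len 13), cursors c1@1 c2@12 c3@12, authorship 1.........23.
After op 5 (add_cursor(2)): buffer="dwxkudrsvzddl" (len 13), cursors c1@1 c4@2 c2@12 c3@12, authorship 1.........23.
After op 6 (insert('d')): buffer="ddwdxkudrsvzddddl" (len 17), cursors c1@2 c4@4 c2@16 c3@16, authorship 11.4........2323.
Authorship (.=original, N=cursor N): 1 1 . 4 . . . . . . . . 2 3 2 3 .
Index 15: author = 3

Answer: cursor 3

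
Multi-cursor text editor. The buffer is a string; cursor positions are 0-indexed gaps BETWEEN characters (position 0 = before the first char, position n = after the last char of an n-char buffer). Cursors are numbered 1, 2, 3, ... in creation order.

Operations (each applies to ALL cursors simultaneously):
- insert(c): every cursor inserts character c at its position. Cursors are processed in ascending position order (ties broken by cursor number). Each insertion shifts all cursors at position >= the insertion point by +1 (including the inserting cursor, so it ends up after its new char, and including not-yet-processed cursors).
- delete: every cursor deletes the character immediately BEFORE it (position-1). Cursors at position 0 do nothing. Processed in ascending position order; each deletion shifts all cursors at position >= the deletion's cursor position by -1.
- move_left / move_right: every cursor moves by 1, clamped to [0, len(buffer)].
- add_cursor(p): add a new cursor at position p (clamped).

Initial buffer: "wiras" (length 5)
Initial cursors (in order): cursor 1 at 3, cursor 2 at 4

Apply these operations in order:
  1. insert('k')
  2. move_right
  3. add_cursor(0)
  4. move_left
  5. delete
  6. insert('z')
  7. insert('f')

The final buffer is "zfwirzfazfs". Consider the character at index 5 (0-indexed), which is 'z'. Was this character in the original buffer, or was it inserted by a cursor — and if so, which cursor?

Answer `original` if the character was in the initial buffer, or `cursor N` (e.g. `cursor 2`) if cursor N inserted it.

After op 1 (insert('k')): buffer="wirkaks" (len 7), cursors c1@4 c2@6, authorship ...1.2.
After op 2 (move_right): buffer="wirkaks" (len 7), cursors c1@5 c2@7, authorship ...1.2.
After op 3 (add_cursor(0)): buffer="wirkaks" (len 7), cursors c3@0 c1@5 c2@7, authorship ...1.2.
After op 4 (move_left): buffer="wirkaks" (len 7), cursors c3@0 c1@4 c2@6, authorship ...1.2.
After op 5 (delete): buffer="wiras" (len 5), cursors c3@0 c1@3 c2@4, authorship .....
After op 6 (insert('z')): buffer="zwirzazs" (len 8), cursors c3@1 c1@5 c2@7, authorship 3...1.2.
After op 7 (insert('f')): buffer="zfwirzfazfs" (len 11), cursors c3@2 c1@7 c2@10, authorship 33...11.22.
Authorship (.=original, N=cursor N): 3 3 . . . 1 1 . 2 2 .
Index 5: author = 1

Answer: cursor 1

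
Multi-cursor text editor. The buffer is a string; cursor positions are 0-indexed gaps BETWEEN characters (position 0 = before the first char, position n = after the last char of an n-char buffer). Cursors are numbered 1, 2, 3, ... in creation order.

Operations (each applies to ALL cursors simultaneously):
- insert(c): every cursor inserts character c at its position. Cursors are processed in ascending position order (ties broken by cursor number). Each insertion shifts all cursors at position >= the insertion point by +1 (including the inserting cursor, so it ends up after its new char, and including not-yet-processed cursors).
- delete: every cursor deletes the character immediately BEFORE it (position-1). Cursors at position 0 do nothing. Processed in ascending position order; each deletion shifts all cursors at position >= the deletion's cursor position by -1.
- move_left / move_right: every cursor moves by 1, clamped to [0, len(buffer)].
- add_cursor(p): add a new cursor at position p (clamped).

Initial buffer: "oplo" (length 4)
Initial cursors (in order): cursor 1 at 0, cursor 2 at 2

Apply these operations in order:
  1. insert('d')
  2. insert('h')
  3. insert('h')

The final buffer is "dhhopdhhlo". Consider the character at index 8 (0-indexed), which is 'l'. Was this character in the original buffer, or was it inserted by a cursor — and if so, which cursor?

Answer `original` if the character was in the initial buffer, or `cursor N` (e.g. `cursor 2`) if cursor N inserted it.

After op 1 (insert('d')): buffer="dopdlo" (len 6), cursors c1@1 c2@4, authorship 1..2..
After op 2 (insert('h')): buffer="dhopdhlo" (len 8), cursors c1@2 c2@6, authorship 11..22..
After op 3 (insert('h')): buffer="dhhopdhhlo" (len 10), cursors c1@3 c2@8, authorship 111..222..
Authorship (.=original, N=cursor N): 1 1 1 . . 2 2 2 . .
Index 8: author = original

Answer: original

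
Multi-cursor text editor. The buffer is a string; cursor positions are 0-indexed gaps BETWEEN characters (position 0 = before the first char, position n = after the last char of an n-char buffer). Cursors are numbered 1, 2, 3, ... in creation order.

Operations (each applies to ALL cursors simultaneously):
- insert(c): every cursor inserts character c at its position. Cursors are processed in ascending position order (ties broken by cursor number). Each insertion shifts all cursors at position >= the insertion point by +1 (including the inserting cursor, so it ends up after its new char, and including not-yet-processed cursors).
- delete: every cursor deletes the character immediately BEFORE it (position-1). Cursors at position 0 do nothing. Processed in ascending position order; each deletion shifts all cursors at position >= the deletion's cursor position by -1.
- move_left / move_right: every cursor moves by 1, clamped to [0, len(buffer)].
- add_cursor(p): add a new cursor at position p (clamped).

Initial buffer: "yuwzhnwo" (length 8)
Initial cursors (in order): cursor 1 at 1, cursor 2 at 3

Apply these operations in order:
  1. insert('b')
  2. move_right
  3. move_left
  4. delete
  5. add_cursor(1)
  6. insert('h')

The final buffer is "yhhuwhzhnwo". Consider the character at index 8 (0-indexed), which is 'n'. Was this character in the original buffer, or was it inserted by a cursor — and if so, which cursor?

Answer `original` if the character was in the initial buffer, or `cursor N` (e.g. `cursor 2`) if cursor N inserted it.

Answer: original

Derivation:
After op 1 (insert('b')): buffer="ybuwbzhnwo" (len 10), cursors c1@2 c2@5, authorship .1..2.....
After op 2 (move_right): buffer="ybuwbzhnwo" (len 10), cursors c1@3 c2@6, authorship .1..2.....
After op 3 (move_left): buffer="ybuwbzhnwo" (len 10), cursors c1@2 c2@5, authorship .1..2.....
After op 4 (delete): buffer="yuwzhnwo" (len 8), cursors c1@1 c2@3, authorship ........
After op 5 (add_cursor(1)): buffer="yuwzhnwo" (len 8), cursors c1@1 c3@1 c2@3, authorship ........
After op 6 (insert('h')): buffer="yhhuwhzhnwo" (len 11), cursors c1@3 c3@3 c2@6, authorship .13..2.....
Authorship (.=original, N=cursor N): . 1 3 . . 2 . . . . .
Index 8: author = original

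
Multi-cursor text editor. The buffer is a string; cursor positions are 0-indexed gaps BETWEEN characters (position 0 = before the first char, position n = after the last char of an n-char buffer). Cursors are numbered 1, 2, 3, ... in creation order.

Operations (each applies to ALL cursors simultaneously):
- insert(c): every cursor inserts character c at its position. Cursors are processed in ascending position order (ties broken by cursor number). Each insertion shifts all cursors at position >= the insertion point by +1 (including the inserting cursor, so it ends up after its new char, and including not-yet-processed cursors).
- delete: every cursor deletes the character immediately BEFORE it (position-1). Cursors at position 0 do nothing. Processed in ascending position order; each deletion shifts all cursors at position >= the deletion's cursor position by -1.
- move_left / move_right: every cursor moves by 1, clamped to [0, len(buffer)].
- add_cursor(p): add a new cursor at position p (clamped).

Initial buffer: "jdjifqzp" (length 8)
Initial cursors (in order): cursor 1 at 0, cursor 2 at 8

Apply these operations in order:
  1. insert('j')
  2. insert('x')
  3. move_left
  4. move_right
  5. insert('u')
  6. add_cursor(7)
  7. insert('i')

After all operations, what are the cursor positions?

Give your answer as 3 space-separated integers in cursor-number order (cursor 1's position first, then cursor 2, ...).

After op 1 (insert('j')): buffer="jjdjifqzpj" (len 10), cursors c1@1 c2@10, authorship 1........2
After op 2 (insert('x')): buffer="jxjdjifqzpjx" (len 12), cursors c1@2 c2@12, authorship 11........22
After op 3 (move_left): buffer="jxjdjifqzpjx" (len 12), cursors c1@1 c2@11, authorship 11........22
After op 4 (move_right): buffer="jxjdjifqzpjx" (len 12), cursors c1@2 c2@12, authorship 11........22
After op 5 (insert('u')): buffer="jxujdjifqzpjxu" (len 14), cursors c1@3 c2@14, authorship 111........222
After op 6 (add_cursor(7)): buffer="jxujdjifqzpjxu" (len 14), cursors c1@3 c3@7 c2@14, authorship 111........222
After op 7 (insert('i')): buffer="jxuijdjiifqzpjxui" (len 17), cursors c1@4 c3@9 c2@17, authorship 1111....3....2222

Answer: 4 17 9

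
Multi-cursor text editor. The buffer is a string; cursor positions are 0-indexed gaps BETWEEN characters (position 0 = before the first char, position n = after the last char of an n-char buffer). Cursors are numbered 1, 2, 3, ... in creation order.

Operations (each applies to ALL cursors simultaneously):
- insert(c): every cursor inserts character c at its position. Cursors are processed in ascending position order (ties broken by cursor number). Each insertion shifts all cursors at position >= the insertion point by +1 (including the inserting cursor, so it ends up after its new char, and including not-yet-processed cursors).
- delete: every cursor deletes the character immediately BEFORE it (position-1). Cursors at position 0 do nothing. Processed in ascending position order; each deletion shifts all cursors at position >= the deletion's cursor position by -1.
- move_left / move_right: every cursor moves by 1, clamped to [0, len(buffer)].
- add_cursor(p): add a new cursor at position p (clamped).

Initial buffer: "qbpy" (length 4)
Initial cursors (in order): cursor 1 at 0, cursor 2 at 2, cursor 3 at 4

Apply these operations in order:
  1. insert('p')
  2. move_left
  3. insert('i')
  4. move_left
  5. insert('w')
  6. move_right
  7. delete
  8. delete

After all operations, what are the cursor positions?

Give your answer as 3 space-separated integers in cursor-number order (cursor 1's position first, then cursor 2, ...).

Answer: 0 3 6

Derivation:
After op 1 (insert('p')): buffer="pqbppyp" (len 7), cursors c1@1 c2@4 c3@7, authorship 1..2..3
After op 2 (move_left): buffer="pqbppyp" (len 7), cursors c1@0 c2@3 c3@6, authorship 1..2..3
After op 3 (insert('i')): buffer="ipqbippyip" (len 10), cursors c1@1 c2@5 c3@9, authorship 11..22..33
After op 4 (move_left): buffer="ipqbippyip" (len 10), cursors c1@0 c2@4 c3@8, authorship 11..22..33
After op 5 (insert('w')): buffer="wipqbwippywip" (len 13), cursors c1@1 c2@6 c3@11, authorship 111..222..333
After op 6 (move_right): buffer="wipqbwippywip" (len 13), cursors c1@2 c2@7 c3@12, authorship 111..222..333
After op 7 (delete): buffer="wpqbwppywp" (len 10), cursors c1@1 c2@5 c3@9, authorship 11..22..33
After op 8 (delete): buffer="pqbppyp" (len 7), cursors c1@0 c2@3 c3@6, authorship 1..2..3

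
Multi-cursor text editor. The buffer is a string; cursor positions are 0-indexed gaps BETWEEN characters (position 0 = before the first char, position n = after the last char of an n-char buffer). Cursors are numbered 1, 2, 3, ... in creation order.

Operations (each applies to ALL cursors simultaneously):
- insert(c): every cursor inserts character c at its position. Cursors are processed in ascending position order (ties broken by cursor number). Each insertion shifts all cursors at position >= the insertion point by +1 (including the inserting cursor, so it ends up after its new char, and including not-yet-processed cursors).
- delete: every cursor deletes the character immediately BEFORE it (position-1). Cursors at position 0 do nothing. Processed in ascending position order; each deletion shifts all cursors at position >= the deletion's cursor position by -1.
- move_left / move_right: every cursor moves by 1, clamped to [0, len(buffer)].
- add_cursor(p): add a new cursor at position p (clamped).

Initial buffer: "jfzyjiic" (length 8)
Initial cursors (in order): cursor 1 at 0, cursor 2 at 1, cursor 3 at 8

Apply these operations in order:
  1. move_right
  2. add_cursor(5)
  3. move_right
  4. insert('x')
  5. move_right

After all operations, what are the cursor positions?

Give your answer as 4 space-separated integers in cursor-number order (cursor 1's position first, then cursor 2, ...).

After op 1 (move_right): buffer="jfzyjiic" (len 8), cursors c1@1 c2@2 c3@8, authorship ........
After op 2 (add_cursor(5)): buffer="jfzyjiic" (len 8), cursors c1@1 c2@2 c4@5 c3@8, authorship ........
After op 3 (move_right): buffer="jfzyjiic" (len 8), cursors c1@2 c2@3 c4@6 c3@8, authorship ........
After op 4 (insert('x')): buffer="jfxzxyjixicx" (len 12), cursors c1@3 c2@5 c4@9 c3@12, authorship ..1.2...4..3
After op 5 (move_right): buffer="jfxzxyjixicx" (len 12), cursors c1@4 c2@6 c4@10 c3@12, authorship ..1.2...4..3

Answer: 4 6 12 10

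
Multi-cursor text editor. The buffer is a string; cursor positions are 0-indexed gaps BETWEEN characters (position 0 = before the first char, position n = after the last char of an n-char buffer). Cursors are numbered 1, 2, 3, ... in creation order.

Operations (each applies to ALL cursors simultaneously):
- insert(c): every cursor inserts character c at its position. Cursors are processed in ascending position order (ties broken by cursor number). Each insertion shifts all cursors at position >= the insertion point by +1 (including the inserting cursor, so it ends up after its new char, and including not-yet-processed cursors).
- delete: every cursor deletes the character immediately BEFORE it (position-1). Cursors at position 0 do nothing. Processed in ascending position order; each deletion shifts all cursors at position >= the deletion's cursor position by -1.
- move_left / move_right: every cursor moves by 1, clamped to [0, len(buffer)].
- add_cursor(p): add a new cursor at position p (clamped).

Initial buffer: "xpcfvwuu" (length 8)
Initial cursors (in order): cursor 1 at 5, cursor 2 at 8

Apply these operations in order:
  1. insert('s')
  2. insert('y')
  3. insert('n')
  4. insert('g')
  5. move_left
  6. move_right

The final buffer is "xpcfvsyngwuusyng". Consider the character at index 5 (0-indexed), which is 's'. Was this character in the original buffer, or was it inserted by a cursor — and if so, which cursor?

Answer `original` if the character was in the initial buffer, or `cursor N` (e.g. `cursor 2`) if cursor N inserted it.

Answer: cursor 1

Derivation:
After op 1 (insert('s')): buffer="xpcfvswuus" (len 10), cursors c1@6 c2@10, authorship .....1...2
After op 2 (insert('y')): buffer="xpcfvsywuusy" (len 12), cursors c1@7 c2@12, authorship .....11...22
After op 3 (insert('n')): buffer="xpcfvsynwuusyn" (len 14), cursors c1@8 c2@14, authorship .....111...222
After op 4 (insert('g')): buffer="xpcfvsyngwuusyng" (len 16), cursors c1@9 c2@16, authorship .....1111...2222
After op 5 (move_left): buffer="xpcfvsyngwuusyng" (len 16), cursors c1@8 c2@15, authorship .....1111...2222
After op 6 (move_right): buffer="xpcfvsyngwuusyng" (len 16), cursors c1@9 c2@16, authorship .....1111...2222
Authorship (.=original, N=cursor N): . . . . . 1 1 1 1 . . . 2 2 2 2
Index 5: author = 1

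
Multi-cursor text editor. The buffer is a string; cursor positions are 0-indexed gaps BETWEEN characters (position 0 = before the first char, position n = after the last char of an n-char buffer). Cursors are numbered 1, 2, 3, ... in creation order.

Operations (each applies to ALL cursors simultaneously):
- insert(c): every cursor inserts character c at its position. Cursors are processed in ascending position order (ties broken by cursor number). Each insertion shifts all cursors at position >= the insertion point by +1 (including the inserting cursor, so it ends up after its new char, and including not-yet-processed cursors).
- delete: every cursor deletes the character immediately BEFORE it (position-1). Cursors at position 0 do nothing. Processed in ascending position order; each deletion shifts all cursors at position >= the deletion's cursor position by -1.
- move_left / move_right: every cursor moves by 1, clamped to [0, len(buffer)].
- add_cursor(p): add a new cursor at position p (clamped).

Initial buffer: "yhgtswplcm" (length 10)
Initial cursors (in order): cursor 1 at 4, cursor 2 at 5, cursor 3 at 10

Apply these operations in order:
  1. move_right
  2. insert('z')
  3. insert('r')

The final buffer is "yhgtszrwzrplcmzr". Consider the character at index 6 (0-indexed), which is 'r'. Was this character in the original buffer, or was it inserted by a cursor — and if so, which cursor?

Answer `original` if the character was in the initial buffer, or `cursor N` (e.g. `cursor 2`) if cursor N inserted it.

Answer: cursor 1

Derivation:
After op 1 (move_right): buffer="yhgtswplcm" (len 10), cursors c1@5 c2@6 c3@10, authorship ..........
After op 2 (insert('z')): buffer="yhgtszwzplcmz" (len 13), cursors c1@6 c2@8 c3@13, authorship .....1.2....3
After op 3 (insert('r')): buffer="yhgtszrwzrplcmzr" (len 16), cursors c1@7 c2@10 c3@16, authorship .....11.22....33
Authorship (.=original, N=cursor N): . . . . . 1 1 . 2 2 . . . . 3 3
Index 6: author = 1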